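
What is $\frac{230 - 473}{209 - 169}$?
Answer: $- \frac{243}{40} \approx -6.075$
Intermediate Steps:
$\frac{230 - 473}{209 - 169} = - \frac{243}{40}$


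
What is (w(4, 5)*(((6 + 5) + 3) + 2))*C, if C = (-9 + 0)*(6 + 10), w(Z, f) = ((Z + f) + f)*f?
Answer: -161280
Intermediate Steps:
w(Z, f) = f*(Z + 2*f) (w(Z, f) = (Z + 2*f)*f = f*(Z + 2*f))
C = -144 (C = -9*16 = -144)
(w(4, 5)*(((6 + 5) + 3) + 2))*C = ((5*(4 + 2*5))*(((6 + 5) + 3) + 2))*(-144) = ((5*(4 + 10))*((11 + 3) + 2))*(-144) = ((5*14)*(14 + 2))*(-144) = (70*16)*(-144) = 1120*(-144) = -161280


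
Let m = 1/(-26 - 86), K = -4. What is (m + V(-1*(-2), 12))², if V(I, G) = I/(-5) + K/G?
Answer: 1555009/2822400 ≈ 0.55095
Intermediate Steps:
m = -1/112 (m = 1/(-112) = -1/112 ≈ -0.0089286)
V(I, G) = -4/G - I/5 (V(I, G) = I/(-5) - 4/G = I*(-⅕) - 4/G = -I/5 - 4/G = -4/G - I/5)
(m + V(-1*(-2), 12))² = (-1/112 + (-4/12 - (-1)*(-2)/5))² = (-1/112 + (-4*1/12 - ⅕*2))² = (-1/112 + (-⅓ - ⅖))² = (-1/112 - 11/15)² = (-1247/1680)² = 1555009/2822400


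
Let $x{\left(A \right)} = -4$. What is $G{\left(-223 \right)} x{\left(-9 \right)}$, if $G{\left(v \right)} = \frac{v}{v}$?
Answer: $-4$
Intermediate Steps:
$G{\left(v \right)} = 1$
$G{\left(-223 \right)} x{\left(-9 \right)} = 1 \left(-4\right) = -4$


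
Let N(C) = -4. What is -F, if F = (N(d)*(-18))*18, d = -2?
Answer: -1296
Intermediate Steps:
F = 1296 (F = -4*(-18)*18 = 72*18 = 1296)
-F = -1*1296 = -1296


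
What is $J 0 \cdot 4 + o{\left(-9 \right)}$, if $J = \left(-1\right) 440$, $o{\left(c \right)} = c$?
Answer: $-9$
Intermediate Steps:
$J = -440$
$J 0 \cdot 4 + o{\left(-9 \right)} = - 440 \cdot 0 \cdot 4 - 9 = \left(-440\right) 0 - 9 = 0 - 9 = -9$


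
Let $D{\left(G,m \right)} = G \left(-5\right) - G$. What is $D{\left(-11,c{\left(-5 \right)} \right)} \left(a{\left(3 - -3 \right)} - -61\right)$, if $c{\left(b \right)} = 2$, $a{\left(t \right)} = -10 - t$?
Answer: $2970$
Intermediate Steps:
$D{\left(G,m \right)} = - 6 G$ ($D{\left(G,m \right)} = - 5 G - G = - 6 G$)
$D{\left(-11,c{\left(-5 \right)} \right)} \left(a{\left(3 - -3 \right)} - -61\right) = \left(-6\right) \left(-11\right) \left(\left(-10 - \left(3 - -3\right)\right) - -61\right) = 66 \left(\left(-10 - \left(3 + 3\right)\right) + 61\right) = 66 \left(\left(-10 - 6\right) + 61\right) = 66 \left(-16 + 61\right) = 66 \cdot 45 = 2970$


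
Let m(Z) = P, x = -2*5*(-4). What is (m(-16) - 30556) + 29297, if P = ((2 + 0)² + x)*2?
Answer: -1171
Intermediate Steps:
x = 40 (x = -10*(-4) = 40)
P = 88 (P = ((2 + 0)² + 40)*2 = (2² + 40)*2 = (4 + 40)*2 = 44*2 = 88)
m(Z) = 88
(m(-16) - 30556) + 29297 = (88 - 30556) + 29297 = -30468 + 29297 = -1171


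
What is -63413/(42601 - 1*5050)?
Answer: -63413/37551 ≈ -1.6887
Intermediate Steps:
-63413/(42601 - 1*5050) = -63413/(42601 - 5050) = -63413/37551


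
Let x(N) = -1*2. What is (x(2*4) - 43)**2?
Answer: 2025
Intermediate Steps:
x(N) = -2
(x(2*4) - 43)**2 = (-2 - 43)**2 = (-45)**2 = 2025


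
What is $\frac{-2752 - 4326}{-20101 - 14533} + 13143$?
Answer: $\frac{227600870}{17317} \approx 13143.0$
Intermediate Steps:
$\frac{-2752 - 4326}{-20101 - 14533} + 13143 = \frac{-2752 - 4326}{-34634} + 13143 = \left(-7078\right) \left(- \frac{1}{34634}\right) + 13143 = \frac{3539}{17317} + 13143 = \frac{227600870}{17317}$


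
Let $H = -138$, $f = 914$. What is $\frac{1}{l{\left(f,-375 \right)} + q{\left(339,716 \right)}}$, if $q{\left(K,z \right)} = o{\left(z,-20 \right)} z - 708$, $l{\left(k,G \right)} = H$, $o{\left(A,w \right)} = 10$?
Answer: $\frac{1}{6314} \approx 0.00015838$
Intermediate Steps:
$l{\left(k,G \right)} = -138$
$q{\left(K,z \right)} = -708 + 10 z$ ($q{\left(K,z \right)} = 10 z - 708 = -708 + 10 z$)
$\frac{1}{l{\left(f,-375 \right)} + q{\left(339,716 \right)}} = \frac{1}{-138 + \left(-708 + 10 \cdot 716\right)} = \frac{1}{-138 + \left(-708 + 7160\right)} = \frac{1}{-138 + 6452} = \frac{1}{6314}$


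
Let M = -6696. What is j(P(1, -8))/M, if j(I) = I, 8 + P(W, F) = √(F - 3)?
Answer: 1/837 - I*√11/6696 ≈ 0.0011947 - 0.00049531*I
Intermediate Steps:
P(W, F) = -8 + √(-3 + F) (P(W, F) = -8 + √(F - 3) = -8 + √(-3 + F))
j(P(1, -8))/M = (-8 + √(-3 - 8))/(-6696) = (-8 + √(-11))*(-1/6696) = (-8 + I*√11)*(-1/6696) = 1/837 - I*√11/6696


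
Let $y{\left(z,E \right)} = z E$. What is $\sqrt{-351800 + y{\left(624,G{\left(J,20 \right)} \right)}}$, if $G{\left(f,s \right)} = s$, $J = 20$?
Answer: $2 i \sqrt{84830} \approx 582.51 i$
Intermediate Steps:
$y{\left(z,E \right)} = E z$
$\sqrt{-351800 + y{\left(624,G{\left(J,20 \right)} \right)}} = \sqrt{-351800 + 20 \cdot 624} = \sqrt{-351800 + 12480} = \sqrt{-339320} = 2 i \sqrt{84830}$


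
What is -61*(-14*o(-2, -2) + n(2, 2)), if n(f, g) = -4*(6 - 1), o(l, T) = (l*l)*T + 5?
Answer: -1342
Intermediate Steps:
o(l, T) = 5 + T*l² (o(l, T) = l²*T + 5 = T*l² + 5 = 5 + T*l²)
n(f, g) = -20 (n(f, g) = -4*5 = -20)
-61*(-14*o(-2, -2) + n(2, 2)) = -61*(-14*(5 - 2*(-2)²) - 20) = -61*(-14*(5 - 2*4) - 20) = -61*(-14*(5 - 8) - 20) = -61*(-14*(-3) - 20) = -61*(42 - 20) = -61*22 = -1342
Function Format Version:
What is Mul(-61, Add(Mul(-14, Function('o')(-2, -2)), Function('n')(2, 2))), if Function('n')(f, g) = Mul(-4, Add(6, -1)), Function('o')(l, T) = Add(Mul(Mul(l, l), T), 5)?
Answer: -1342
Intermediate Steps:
Function('o')(l, T) = Add(5, Mul(T, Pow(l, 2))) (Function('o')(l, T) = Add(Mul(Pow(l, 2), T), 5) = Add(Mul(T, Pow(l, 2)), 5) = Add(5, Mul(T, Pow(l, 2))))
Function('n')(f, g) = -20 (Function('n')(f, g) = Mul(-4, 5) = -20)
Mul(-61, Add(Mul(-14, Function('o')(-2, -2)), Function('n')(2, 2))) = Mul(-61, Add(Mul(-14, Add(5, Mul(-2, Pow(-2, 2)))), -20)) = Mul(-61, Add(Mul(-14, Add(5, Mul(-2, 4))), -20)) = Mul(-61, Add(Mul(-14, Add(5, -8)), -20)) = Mul(-61, Add(Mul(-14, -3), -20)) = Mul(-61, Add(42, -20)) = Mul(-61, 22) = -1342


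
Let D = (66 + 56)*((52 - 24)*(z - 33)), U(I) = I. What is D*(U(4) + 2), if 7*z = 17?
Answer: -626592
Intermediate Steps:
z = 17/7 (z = (⅐)*17 = 17/7 ≈ 2.4286)
D = -104432 (D = (66 + 56)*((52 - 24)*(17/7 - 33)) = 122*(28*(-214/7)) = 122*(-856) = -104432)
D*(U(4) + 2) = -104432*(4 + 2) = -104432*6 = -626592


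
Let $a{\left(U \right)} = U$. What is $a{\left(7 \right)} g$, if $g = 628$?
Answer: $4396$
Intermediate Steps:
$a{\left(7 \right)} g = 7 \cdot 628 = 4396$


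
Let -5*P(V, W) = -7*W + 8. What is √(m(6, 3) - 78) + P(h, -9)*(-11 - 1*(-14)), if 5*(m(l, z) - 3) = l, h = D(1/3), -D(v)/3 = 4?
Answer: -213/5 + 3*I*√205/5 ≈ -42.6 + 8.5907*I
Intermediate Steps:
D(v) = -12 (D(v) = -3*4 = -12)
h = -12
m(l, z) = 3 + l/5
P(V, W) = -8/5 + 7*W/5 (P(V, W) = -(-7*W + 8)/5 = -(8 - 7*W)/5 = -8/5 + 7*W/5)
√(m(6, 3) - 78) + P(h, -9)*(-11 - 1*(-14)) = √((3 + (⅕)*6) - 78) + (-8/5 + (7/5)*(-9))*(-11 - 1*(-14)) = √((3 + 6/5) - 78) + (-8/5 - 63/5)*(-11 + 14) = √(21/5 - 78) - 71/5*3 = √(-369/5) - 213/5 = 3*I*√205/5 - 213/5 = -213/5 + 3*I*√205/5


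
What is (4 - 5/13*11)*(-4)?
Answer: 12/13 ≈ 0.92308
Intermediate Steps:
(4 - 5/13*11)*(-4) = (4 - 55/13)*(-4) = -3/13*(-4) = 12/13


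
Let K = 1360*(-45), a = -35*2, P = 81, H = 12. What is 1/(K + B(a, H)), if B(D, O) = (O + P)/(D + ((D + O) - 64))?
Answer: -64/3916831 ≈ -1.6340e-5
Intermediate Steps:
a = -70
B(D, O) = (81 + O)/(-64 + O + 2*D) (B(D, O) = (O + 81)/(D + ((D + O) - 64)) = (81 + O)/(D + (-64 + D + O)) = (81 + O)/(-64 + O + 2*D))
K = -61200
1/(K + B(a, H)) = 1/(-61200 + (81 + 12)/(-64 + 12 + 2*(-70))) = 1/(-61200 + 93/(-64 + 12 - 140)) = 1/(-61200 + 93/(-192)) = 1/(-61200 - 1/192*93) = 1/(-61200 - 31/64) = 1/(-3916831/64) = -64/3916831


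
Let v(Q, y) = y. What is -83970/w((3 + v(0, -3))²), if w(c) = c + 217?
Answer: -83970/217 ≈ -386.96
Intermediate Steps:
w(c) = 217 + c
-83970/w((3 + v(0, -3))²) = -83970/(217 + (3 - 3)²) = -83970/(217 + 0²) = -83970/(217 + 0) = -83970/217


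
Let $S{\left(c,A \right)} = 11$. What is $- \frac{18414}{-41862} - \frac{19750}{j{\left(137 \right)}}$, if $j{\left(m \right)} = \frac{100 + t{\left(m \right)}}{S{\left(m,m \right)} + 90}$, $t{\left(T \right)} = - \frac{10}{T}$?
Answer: $- \frac{190663777814}{9551513} \approx -19962.0$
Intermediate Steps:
$j{\left(m \right)} = \frac{100}{101} - \frac{10}{101 m}$ ($j{\left(m \right)} = \frac{100 - \frac{10}{m}}{11 + 90} = \frac{100 - \frac{10}{m}}{101} = \left(100 - \frac{10}{m}\right) \frac{1}{101} = \frac{100}{101} - \frac{10}{101 m}$)
$- \frac{18414}{-41862} - \frac{19750}{j{\left(137 \right)}} = - \frac{18414}{-41862} - \frac{19750}{\frac{10}{101} \cdot \frac{1}{137} \left(-1 + 10 \cdot 137\right)} = \left(-18414\right) \left(- \frac{1}{41862}\right) - \frac{19750}{\frac{10}{101} \cdot \frac{1}{137} \left(-1 + 1370\right)} = \frac{3069}{6977} - \frac{19750}{\frac{10}{101} \cdot \frac{1}{137} \cdot 1369} = \frac{3069}{6977} - \frac{19750}{\frac{13690}{13837}} = \frac{3069}{6977} - \frac{27328075}{1369} = - \frac{190663777814}{9551513}$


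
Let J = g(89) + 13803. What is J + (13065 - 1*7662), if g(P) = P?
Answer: 19295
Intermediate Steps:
J = 13892 (J = 89 + 13803 = 13892)
J + (13065 - 1*7662) = 13892 + (13065 - 1*7662) = 13892 + (13065 - 7662) = 13892 + 5403 = 19295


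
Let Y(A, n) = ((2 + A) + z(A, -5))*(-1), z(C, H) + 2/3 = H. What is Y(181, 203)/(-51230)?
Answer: 266/76845 ≈ 0.0034615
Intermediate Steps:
z(C, H) = -⅔ + H
Y(A, n) = 11/3 - A (Y(A, n) = ((2 + A) + (-⅔ - 5))*(-1) = ((2 + A) - 17/3)*(-1) = (-11/3 + A)*(-1) = 11/3 - A)
Y(181, 203)/(-51230) = (11/3 - 1*181)/(-51230) = (11/3 - 181)*(-1/51230) = -532/3*(-1/51230) = 266/76845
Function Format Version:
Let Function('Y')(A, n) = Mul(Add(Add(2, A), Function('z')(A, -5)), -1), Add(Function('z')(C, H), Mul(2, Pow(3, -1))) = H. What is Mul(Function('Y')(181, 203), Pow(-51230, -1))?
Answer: Rational(266, 76845) ≈ 0.0034615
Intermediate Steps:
Function('z')(C, H) = Add(Rational(-2, 3), H)
Function('Y')(A, n) = Add(Rational(11, 3), Mul(-1, A)) (Function('Y')(A, n) = Mul(Add(Add(2, A), Add(Rational(-2, 3), -5)), -1) = Mul(Add(Add(2, A), Rational(-17, 3)), -1) = Mul(Add(Rational(-11, 3), A), -1) = Add(Rational(11, 3), Mul(-1, A)))
Mul(Function('Y')(181, 203), Pow(-51230, -1)) = Mul(Add(Rational(11, 3), Mul(-1, 181)), Pow(-51230, -1)) = Mul(Add(Rational(11, 3), -181), Rational(-1, 51230)) = Mul(Rational(-532, 3), Rational(-1, 51230)) = Rational(266, 76845)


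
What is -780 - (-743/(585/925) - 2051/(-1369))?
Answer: 63000988/160173 ≈ 393.33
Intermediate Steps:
-780 - (-743/(585/925) - 2051/(-1369)) = -780 - (-743/(585*(1/925)) - 2051*(-1/1369)) = -780 - (-743/117/185 + 2051/1369) = -780 - (-743*185/117 + 2051/1369) = -780 - (-137455/117 + 2051/1369) = -780 - 1*(-187935928/160173) = -780 + 187935928/160173 = 63000988/160173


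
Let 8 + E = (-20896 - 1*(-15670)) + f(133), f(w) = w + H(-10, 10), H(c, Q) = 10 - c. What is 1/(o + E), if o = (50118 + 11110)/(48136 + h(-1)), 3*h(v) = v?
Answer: -144407/733548283 ≈ -0.00019686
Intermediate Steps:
h(v) = v/3
f(w) = 20 + w (f(w) = w + (10 - 1*(-10)) = w + (10 + 10) = w + 20 = 20 + w)
o = 183684/144407 (o = (50118 + 11110)/(48136 + (⅓)*(-1)) = 61228/(48136 - ⅓) = 61228/(144407/3) = 61228*(3/144407) = 183684/144407 ≈ 1.2720)
E = -5081 (E = -8 + ((-20896 - 1*(-15670)) + (20 + 133)) = -8 + ((-20896 + 15670) + 153) = -8 + (-5226 + 153) = -8 - 5073 = -5081)
1/(o + E) = 1/(183684/144407 - 5081) = 1/(-733548283/144407) = -144407/733548283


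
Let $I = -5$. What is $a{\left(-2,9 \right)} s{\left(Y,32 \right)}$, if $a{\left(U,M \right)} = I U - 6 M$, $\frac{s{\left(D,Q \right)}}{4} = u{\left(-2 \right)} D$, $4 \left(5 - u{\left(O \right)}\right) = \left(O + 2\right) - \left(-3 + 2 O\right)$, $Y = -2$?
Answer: $1144$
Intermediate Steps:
$u{\left(O \right)} = \frac{15}{4} + \frac{O}{4}$ ($u{\left(O \right)} = 5 - \frac{\left(O + 2\right) - \left(-3 + 2 O\right)}{4} = 5 - \frac{\left(2 + O\right) - \left(-3 + 2 O\right)}{4} = 5 - \frac{5 - O}{4} = 5 + \left(- \frac{5}{4} + \frac{O}{4}\right) = \frac{15}{4} + \frac{O}{4}$)
$s{\left(D,Q \right)} = 13 D$ ($s{\left(D,Q \right)} = 4 \left(\frac{15}{4} + \frac{1}{4} \left(-2\right)\right) D = 4 \left(\frac{15}{4} - \frac{1}{2}\right) D = 4 \frac{13 D}{4} = 13 D$)
$a{\left(U,M \right)} = - 6 M - 5 U$ ($a{\left(U,M \right)} = - 5 U - 6 M = - 6 M - 5 U$)
$a{\left(-2,9 \right)} s{\left(Y,32 \right)} = \left(\left(-6\right) 9 - -10\right) 13 \left(-2\right) = \left(-54 + 10\right) \left(-26\right) = \left(-44\right) \left(-26\right) = 1144$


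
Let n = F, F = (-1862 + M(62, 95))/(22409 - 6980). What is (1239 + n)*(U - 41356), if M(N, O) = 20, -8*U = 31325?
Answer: -2307608086399/41144 ≈ -5.6086e+7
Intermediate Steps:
U = -31325/8 (U = -⅛*31325 = -31325/8 ≈ -3915.6)
F = -614/5143 (F = (-1862 + 20)/(22409 - 6980) = -1842/15429 = -1842*1/15429 = -614/5143 ≈ -0.11939)
n = -614/5143 ≈ -0.11939
(1239 + n)*(U - 41356) = (1239 - 614/5143)*(-31325/8 - 41356) = (6371563/5143)*(-362173/8) = -2307608086399/41144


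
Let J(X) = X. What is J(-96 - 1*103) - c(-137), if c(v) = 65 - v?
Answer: -401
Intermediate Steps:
J(-96 - 1*103) - c(-137) = (-96 - 1*103) - (65 - 1*(-137)) = (-96 - 103) - (65 + 137) = -199 - 1*202 = -199 - 202 = -401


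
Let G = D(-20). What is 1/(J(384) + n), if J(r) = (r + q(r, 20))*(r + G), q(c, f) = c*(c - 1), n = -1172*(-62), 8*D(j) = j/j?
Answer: 1/56714200 ≈ 1.7632e-8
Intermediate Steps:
D(j) = ⅛ (D(j) = (j/j)/8 = (⅛)*1 = ⅛)
n = 72664
q(c, f) = c*(-1 + c)
G = ⅛ ≈ 0.12500
J(r) = (⅛ + r)*(r + r*(-1 + r)) (J(r) = (r + r*(-1 + r))*(r + ⅛) = (r + r*(-1 + r))*(⅛ + r) = (⅛ + r)*(r + r*(-1 + r)))
1/(J(384) + n) = 1/(384²*(⅛ + 384) + 72664) = 1/(147456*(3073/8) + 72664) = 1/(56641536 + 72664) = 1/56714200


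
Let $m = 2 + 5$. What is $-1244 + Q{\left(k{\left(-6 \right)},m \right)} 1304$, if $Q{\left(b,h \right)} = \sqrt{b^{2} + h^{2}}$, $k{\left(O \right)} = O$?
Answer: $-1244 + 1304 \sqrt{85} \approx 10778.0$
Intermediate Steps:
$m = 7$
$-1244 + Q{\left(k{\left(-6 \right)},m \right)} 1304 = -1244 + \sqrt{\left(-6\right)^{2} + 7^{2}} \cdot 1304 = -1244 + \sqrt{36 + 49} \cdot 1304 = -1244 + \sqrt{85} \cdot 1304 = -1244 + 1304 \sqrt{85}$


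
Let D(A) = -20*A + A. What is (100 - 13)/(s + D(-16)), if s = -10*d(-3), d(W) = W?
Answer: 87/334 ≈ 0.26048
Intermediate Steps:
D(A) = -19*A
s = 30 (s = -10*(-3) = 30)
(100 - 13)/(s + D(-16)) = (100 - 13)/(30 - 19*(-16)) = 87/(30 + 304) = 87/334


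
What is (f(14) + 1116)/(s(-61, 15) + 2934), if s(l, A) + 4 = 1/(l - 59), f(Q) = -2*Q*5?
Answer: 117120/351599 ≈ 0.33311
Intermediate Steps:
f(Q) = -10*Q
s(l, A) = -4 + 1/(-59 + l) (s(l, A) = -4 + 1/(l - 59) = -4 + 1/(-59 + l))
(f(14) + 1116)/(s(-61, 15) + 2934) = (-10*14 + 1116)/((237 - 4*(-61))/(-59 - 61) + 2934) = (-140 + 1116)/((237 + 244)/(-120) + 2934) = 976/(-1/120*481 + 2934) = 976/(-481/120 + 2934) = 976/(351599/120) = 976*(120/351599) = 117120/351599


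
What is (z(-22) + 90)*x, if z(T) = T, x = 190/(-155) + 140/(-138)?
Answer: -325856/2139 ≈ -152.34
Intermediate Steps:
x = -4792/2139 (x = 190*(-1/155) + 140*(-1/138) = -38/31 - 70/69 = -4792/2139 ≈ -2.2403)
(z(-22) + 90)*x = (-22 + 90)*(-4792/2139) = 68*(-4792/2139) = -325856/2139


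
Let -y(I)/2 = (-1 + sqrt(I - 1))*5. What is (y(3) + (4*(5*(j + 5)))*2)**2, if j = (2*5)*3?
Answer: 1988300 - 28200*sqrt(2) ≈ 1.9484e+6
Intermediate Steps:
j = 30 (j = 10*3 = 30)
y(I) = 10 - 10*sqrt(-1 + I) (y(I) = -2*(-1 + sqrt(I - 1))*5 = -2*(-1 + sqrt(-1 + I))*5 = -2*(-5 + 5*sqrt(-1 + I)) = 10 - 10*sqrt(-1 + I))
(y(3) + (4*(5*(j + 5)))*2)**2 = ((10 - 10*sqrt(-1 + 3)) + (4*(5*(30 + 5)))*2)**2 = ((10 - 10*sqrt(2)) + (4*(5*35))*2)**2 = ((10 - 10*sqrt(2)) + (4*175)*2)**2 = ((10 - 10*sqrt(2)) + 700*2)**2 = ((10 - 10*sqrt(2)) + 1400)**2 = (1410 - 10*sqrt(2))**2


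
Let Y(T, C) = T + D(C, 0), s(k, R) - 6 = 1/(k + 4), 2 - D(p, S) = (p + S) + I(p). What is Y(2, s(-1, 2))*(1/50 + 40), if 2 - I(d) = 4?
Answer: -667/50 ≈ -13.340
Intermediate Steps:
I(d) = -2 (I(d) = 2 - 1*4 = 2 - 4 = -2)
D(p, S) = 4 - S - p (D(p, S) = 2 - ((p + S) - 2) = 2 - ((S + p) - 2) = 2 - (-2 + S + p) = 2 + (2 - S - p) = 4 - S - p)
s(k, R) = 6 + 1/(4 + k) (s(k, R) = 6 + 1/(k + 4) = 6 + 1/(4 + k))
Y(T, C) = 4 + T - C (Y(T, C) = T + (4 - 1*0 - C) = T + (4 + 0 - C) = T + (4 - C) = 4 + T - C)
Y(2, s(-1, 2))*(1/50 + 40) = (4 + 2 - (25 + 6*(-1))/(4 - 1))*(1/50 + 40) = (4 + 2 - (25 - 6)/3)*(1/50 + 40) = (4 + 2 - 19/3)*(2001/50) = -1/3*2001/50 = -667/50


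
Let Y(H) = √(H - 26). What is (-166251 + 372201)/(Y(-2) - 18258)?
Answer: -940058775/83338648 - 102975*I*√7/83338648 ≈ -11.28 - 0.0032691*I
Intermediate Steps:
Y(H) = √(-26 + H)
(-166251 + 372201)/(Y(-2) - 18258) = (-166251 + 372201)/(√(-26 - 2) - 18258) = 205950/(√(-28) - 18258) = 205950/(2*I*√7 - 18258) = 205950/(-18258 + 2*I*√7)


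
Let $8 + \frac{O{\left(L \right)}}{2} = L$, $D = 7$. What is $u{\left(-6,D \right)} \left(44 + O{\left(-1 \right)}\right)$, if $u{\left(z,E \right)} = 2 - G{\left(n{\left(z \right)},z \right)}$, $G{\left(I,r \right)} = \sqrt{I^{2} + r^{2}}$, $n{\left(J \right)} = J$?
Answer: $52 - 156 \sqrt{2} \approx -168.62$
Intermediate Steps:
$O{\left(L \right)} = -16 + 2 L$
$u{\left(z,E \right)} = 2 - \sqrt{2} \sqrt{z^{2}}$ ($u{\left(z,E \right)} = 2 - \sqrt{z^{2} + z^{2}} = 2 - \sqrt{2 z^{2}} = 2 - \sqrt{2} \sqrt{z^{2}}$)
$u{\left(-6,D \right)} \left(44 + O{\left(-1 \right)}\right) = \left(2 - \sqrt{2} \sqrt{\left(-6\right)^{2}}\right) \left(44 + \left(-16 + 2 \left(-1\right)\right)\right) = \left(2 - \sqrt{2} \sqrt{36}\right) \left(44 - 18\right) = \left(2 - \sqrt{2} \cdot 6\right) \left(44 - 18\right) = \left(2 - 6 \sqrt{2}\right) 26 = 52 - 156 \sqrt{2}$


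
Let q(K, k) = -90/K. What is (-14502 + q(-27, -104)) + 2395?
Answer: -36311/3 ≈ -12104.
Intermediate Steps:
(-14502 + q(-27, -104)) + 2395 = (-14502 - 90/(-27)) + 2395 = (-14502 - 90*(-1/27)) + 2395 = (-14502 + 10/3) + 2395 = -43496/3 + 2395 = -36311/3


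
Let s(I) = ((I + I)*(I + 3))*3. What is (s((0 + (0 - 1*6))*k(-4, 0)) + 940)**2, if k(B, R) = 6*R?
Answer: 883600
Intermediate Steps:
s(I) = 6*I*(3 + I) (s(I) = ((2*I)*(3 + I))*3 = (2*I*(3 + I))*3 = 6*I*(3 + I))
(s((0 + (0 - 1*6))*k(-4, 0)) + 940)**2 = (6*((0 + (0 - 1*6))*(6*0))*(3 + (0 + (0 - 1*6))*(6*0)) + 940)**2 = (6*((0 + (0 - 6))*0)*(3 + (0 + (0 - 6))*0) + 940)**2 = (6*((0 - 6)*0)*(3 + (0 - 6)*0) + 940)**2 = (6*(-6*0)*(3 - 6*0) + 940)**2 = (6*0*(3 + 0) + 940)**2 = (6*0*3 + 940)**2 = (0 + 940)**2 = 940**2 = 883600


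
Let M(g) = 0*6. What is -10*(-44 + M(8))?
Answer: 440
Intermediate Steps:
M(g) = 0
-10*(-44 + M(8)) = -10*(-44 + 0) = -10*(-44) = 440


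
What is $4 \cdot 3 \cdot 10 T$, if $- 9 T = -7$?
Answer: $\frac{280}{3} \approx 93.333$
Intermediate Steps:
$T = \frac{7}{9}$ ($T = \left(- \frac{1}{9}\right) \left(-7\right) = \frac{7}{9} \approx 0.77778$)
$4 \cdot 3 \cdot 10 T = 4 \cdot 3 \cdot 10 \cdot \frac{7}{9} = 12 \cdot 10 \cdot \frac{7}{9} = 120 \cdot \frac{7}{9} = \frac{280}{3}$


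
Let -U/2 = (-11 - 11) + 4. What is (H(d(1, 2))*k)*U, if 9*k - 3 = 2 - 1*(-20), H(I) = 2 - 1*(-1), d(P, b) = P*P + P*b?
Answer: 300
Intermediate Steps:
d(P, b) = P² + P*b
H(I) = 3 (H(I) = 2 + 1 = 3)
U = 36 (U = -2*((-11 - 11) + 4) = -2*(-22 + 4) = -2*(-18) = 36)
k = 25/9 (k = ⅓ + (2 - 1*(-20))/9 = ⅓ + (2 + 20)/9 = ⅓ + (⅑)*22 = ⅓ + 22/9 = 25/9 ≈ 2.7778)
(H(d(1, 2))*k)*U = (3*(25/9))*36 = (25/3)*36 = 300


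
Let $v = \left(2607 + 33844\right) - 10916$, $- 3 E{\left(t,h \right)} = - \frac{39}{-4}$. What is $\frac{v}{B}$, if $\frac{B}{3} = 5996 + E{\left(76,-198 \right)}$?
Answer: $\frac{102140}{71913} \approx 1.4203$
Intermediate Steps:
$E{\left(t,h \right)} = - \frac{13}{4}$ ($E{\left(t,h \right)} = - \frac{\left(-39\right) \frac{1}{-4}}{3} = - \frac{\left(-39\right) \left(- \frac{1}{4}\right)}{3} = \left(- \frac{1}{3}\right) \frac{39}{4} = - \frac{13}{4}$)
$v = 25535$ ($v = 36451 - 10916 = 25535$)
$B = \frac{71913}{4}$ ($B = 3 \left(5996 - \frac{13}{4}\right) = 3 \cdot \frac{23971}{4} = \frac{71913}{4} \approx 17978.0$)
$\frac{v}{B} = \frac{25535}{\frac{71913}{4}} = 25535 \cdot \frac{4}{71913} = \frac{102140}{71913}$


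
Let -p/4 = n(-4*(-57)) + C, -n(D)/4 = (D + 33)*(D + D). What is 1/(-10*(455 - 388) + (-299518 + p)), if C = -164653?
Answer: 1/2262680 ≈ 4.4195e-7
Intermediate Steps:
n(D) = -8*D*(33 + D) (n(D) = -4*(D + 33)*(D + D) = -4*(33 + D)*2*D = -8*D*(33 + D))
p = 2562868 (p = -4*(-8*(-4*(-57))*(33 - 4*(-57)) - 164653) = -4*(-8*228*(33 + 228) - 164653) = -4*(-8*228*261 - 164653) = -4*(-476064 - 164653) = -4*(-640717) = 2562868)
1/(-10*(455 - 388) + (-299518 + p)) = 1/(-10*(455 - 388) + (-299518 + 2562868)) = 1/(-10*67 + 2263350) = 1/(-670 + 2263350) = 1/2262680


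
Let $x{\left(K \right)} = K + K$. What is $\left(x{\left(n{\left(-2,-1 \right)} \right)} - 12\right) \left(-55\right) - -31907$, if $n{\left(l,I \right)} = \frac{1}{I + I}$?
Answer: $32622$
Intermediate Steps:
$n{\left(l,I \right)} = \frac{1}{2 I}$
$x{\left(K \right)} = 2 K$
$\left(x{\left(n{\left(-2,-1 \right)} \right)} - 12\right) \left(-55\right) - -31907 = \left(2 \frac{1}{2 \left(-1\right)} - 12\right) \left(-55\right) - -31907 = \left(2 \cdot \frac{1}{2} \left(-1\right) - 12\right) \left(-55\right) + 31907 = \left(2 \left(- \frac{1}{2}\right) - 12\right) \left(-55\right) + 31907 = \left(-1 - 12\right) \left(-55\right) + 31907 = \left(-13\right) \left(-55\right) + 31907 = 715 + 31907 = 32622$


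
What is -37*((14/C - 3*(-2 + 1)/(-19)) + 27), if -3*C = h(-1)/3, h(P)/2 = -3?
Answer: -33633/19 ≈ -1770.2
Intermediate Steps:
h(P) = -6 (h(P) = 2*(-3) = -6)
C = ⅔ (C = -(-2)/3 = -⅓*(-2) = ⅔ ≈ 0.66667)
-37*((14/C - 3*(-2 + 1)/(-19)) + 27) = -37*((14/(⅔) - 3*(-2 + 1)/(-19)) + 27) = -37*((14*(3/2) - 3*(-1)*(-1/19)) + 27) = -37*((21 + 3*(-1/19)) + 27) = -37*((21 - 3/19) + 27) = -37*(396/19 + 27) = -37*909/19 = -33633/19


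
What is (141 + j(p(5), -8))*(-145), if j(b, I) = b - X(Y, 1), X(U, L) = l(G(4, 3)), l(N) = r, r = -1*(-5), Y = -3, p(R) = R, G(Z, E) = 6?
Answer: -20445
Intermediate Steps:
r = 5
l(N) = 5
X(U, L) = 5
j(b, I) = -5 + b (j(b, I) = b - 1*5 = b - 5 = -5 + b)
(141 + j(p(5), -8))*(-145) = (141 + (-5 + 5))*(-145) = (141 + 0)*(-145) = 141*(-145) = -20445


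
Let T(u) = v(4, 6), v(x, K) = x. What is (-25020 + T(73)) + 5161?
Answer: -19855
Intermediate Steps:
T(u) = 4
(-25020 + T(73)) + 5161 = (-25020 + 4) + 5161 = -25016 + 5161 = -19855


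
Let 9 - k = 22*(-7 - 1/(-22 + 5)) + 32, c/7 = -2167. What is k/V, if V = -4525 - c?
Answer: 735/60316 ≈ 0.012186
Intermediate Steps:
c = -15169 (c = 7*(-2167) = -15169)
V = 10644 (V = -4525 - 1*(-15169) = -4525 + 15169 = 10644)
k = 2205/17 (k = 9 - (22*(-7 - 1/(-22 + 5)) + 32) = 9 - (22*(-7 - 1/(-17)) + 32) = 9 - (22*(-7 - 1*(-1/17)) + 32) = 9 - (22*(-7 + 1/17) + 32) = 9 - (22*(-118/17) + 32) = 9 - (-2596/17 + 32) = 9 - 1*(-2052/17) = 9 + 2052/17 = 2205/17 ≈ 129.71)
k/V = (2205/17)/10644 = (2205/17)*(1/10644) = 735/60316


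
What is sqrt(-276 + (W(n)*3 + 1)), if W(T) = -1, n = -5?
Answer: I*sqrt(278) ≈ 16.673*I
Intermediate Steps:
sqrt(-276 + (W(n)*3 + 1)) = sqrt(-276 + (-1*3 + 1)) = sqrt(-276 + (-3 + 1)) = sqrt(-276 - 2) = sqrt(-278) = I*sqrt(278)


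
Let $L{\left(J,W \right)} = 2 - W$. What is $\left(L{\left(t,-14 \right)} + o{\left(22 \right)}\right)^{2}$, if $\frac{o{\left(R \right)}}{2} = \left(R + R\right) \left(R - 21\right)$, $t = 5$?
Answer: $10816$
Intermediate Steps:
$o{\left(R \right)} = 4 R \left(-21 + R\right)$ ($o{\left(R \right)} = 2 \left(R + R\right) \left(R - 21\right) = 2 \cdot 2 R \left(-21 + R\right) = 4 R \left(-21 + R\right)$)
$\left(L{\left(t,-14 \right)} + o{\left(22 \right)}\right)^{2} = \left(\left(2 - -14\right) + 4 \cdot 22 \left(-21 + 22\right)\right)^{2} = \left(\left(2 + 14\right) + 4 \cdot 22 \cdot 1\right)^{2} = \left(16 + 88\right)^{2} = 104^{2} = 10816$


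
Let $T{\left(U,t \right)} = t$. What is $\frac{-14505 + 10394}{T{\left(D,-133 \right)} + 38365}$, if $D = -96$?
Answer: $- \frac{4111}{38232} \approx -0.10753$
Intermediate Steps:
$\frac{-14505 + 10394}{T{\left(D,-133 \right)} + 38365} = \frac{-14505 + 10394}{-133 + 38365} = - \frac{4111}{38232}$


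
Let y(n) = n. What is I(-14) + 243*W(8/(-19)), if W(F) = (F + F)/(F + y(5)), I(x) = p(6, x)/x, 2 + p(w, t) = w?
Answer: -9130/203 ≈ -44.975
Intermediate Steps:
p(w, t) = -2 + w
I(x) = 4/x (I(x) = (-2 + 6)/x = 4/x)
W(F) = 2*F/(5 + F) (W(F) = (F + F)/(F + 5) = (2*F)/(5 + F) = 2*F/(5 + F))
I(-14) + 243*W(8/(-19)) = 4/(-14) + 243*(2*(8/(-19))/(5 + 8/(-19))) = 4*(-1/14) + 243*(2*(8*(-1/19))/(5 + 8*(-1/19))) = -2/7 + 243*(2*(-8/19)/(5 - 8/19)) = -2/7 + 243*(2*(-8/19)/(87/19)) = -2/7 + 243*(2*(-8/19)*(19/87)) = -2/7 + 243*(-16/87) = -2/7 - 1296/29 = -9130/203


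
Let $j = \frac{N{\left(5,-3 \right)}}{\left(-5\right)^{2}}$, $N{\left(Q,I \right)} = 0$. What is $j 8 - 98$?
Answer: $-98$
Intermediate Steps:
$j = 0$ ($j = \frac{0}{\left(-5\right)^{2}} = \frac{0}{25} = 0 \cdot \frac{1}{25} = 0$)
$j 8 - 98 = 0 \cdot 8 - 98 = 0 - 98 = -98$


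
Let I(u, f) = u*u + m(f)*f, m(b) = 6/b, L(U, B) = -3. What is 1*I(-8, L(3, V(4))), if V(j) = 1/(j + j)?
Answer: 70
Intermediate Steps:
V(j) = 1/(2*j)
I(u, f) = 6 + u**2 (I(u, f) = u*u + (6/f)*f = u**2 + 6 = 6 + u**2)
1*I(-8, L(3, V(4))) = 1*(6 + (-8)**2) = 1*(6 + 64) = 1*70 = 70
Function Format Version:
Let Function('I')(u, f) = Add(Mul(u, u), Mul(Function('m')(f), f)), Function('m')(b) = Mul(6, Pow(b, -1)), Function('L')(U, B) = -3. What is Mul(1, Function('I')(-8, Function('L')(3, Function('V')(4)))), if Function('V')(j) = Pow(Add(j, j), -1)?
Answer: 70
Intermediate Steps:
Function('V')(j) = Mul(Rational(1, 2), Pow(j, -1)) (Function('V')(j) = Pow(Mul(2, j), -1) = Mul(Rational(1, 2), Pow(j, -1)))
Function('I')(u, f) = Add(6, Pow(u, 2)) (Function('I')(u, f) = Add(Mul(u, u), Mul(Mul(6, Pow(f, -1)), f)) = Add(Pow(u, 2), 6) = Add(6, Pow(u, 2)))
Mul(1, Function('I')(-8, Function('L')(3, Function('V')(4)))) = Mul(1, Add(6, Pow(-8, 2))) = Mul(1, Add(6, 64)) = Mul(1, 70) = 70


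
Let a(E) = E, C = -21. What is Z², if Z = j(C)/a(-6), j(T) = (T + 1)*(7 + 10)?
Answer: 28900/9 ≈ 3211.1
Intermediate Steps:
j(T) = 17 + 17*T (j(T) = (1 + T)*17 = 17 + 17*T)
Z = 170/3 (Z = (17 + 17*(-21))/(-6) = (17 - 357)*(-⅙) = -340*(-⅙) = 170/3 ≈ 56.667)
Z² = (170/3)² = 28900/9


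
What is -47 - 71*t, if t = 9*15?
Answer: -9632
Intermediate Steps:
t = 135
-47 - 71*t = -47 - 71*135 = -47 - 9585 = -9632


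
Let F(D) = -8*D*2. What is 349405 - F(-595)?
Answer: 339885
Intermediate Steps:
F(D) = -16*D
349405 - F(-595) = 349405 - (-16)*(-595) = 349405 - 1*9520 = 349405 - 9520 = 339885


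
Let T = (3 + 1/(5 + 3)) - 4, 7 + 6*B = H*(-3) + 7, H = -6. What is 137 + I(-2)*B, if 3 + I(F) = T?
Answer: 1003/8 ≈ 125.38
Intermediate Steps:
B = 3 (B = -7/6 + (-6*(-3) + 7)/6 = -7/6 + (18 + 7)/6 = -7/6 + (⅙)*25 = -7/6 + 25/6 = 3)
T = -7/8 (T = (3 + 1/8) - 4 = (3 + ⅛) - 4 = 25/8 - 4 = -7/8 ≈ -0.87500)
I(F) = -31/8 (I(F) = -3 - 7/8 = -31/8)
137 + I(-2)*B = 137 - 31/8*3 = 137 - 93/8 = 1003/8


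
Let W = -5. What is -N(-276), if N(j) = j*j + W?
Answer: -76171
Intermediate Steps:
N(j) = -5 + j**2 (N(j) = j*j - 5 = j**2 - 5 = -5 + j**2)
-N(-276) = -(-5 + (-276)**2) = -(-5 + 76176) = -1*76171 = -76171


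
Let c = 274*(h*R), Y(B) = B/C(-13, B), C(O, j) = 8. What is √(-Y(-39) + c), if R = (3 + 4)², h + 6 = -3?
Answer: I*√1933266/4 ≈ 347.6*I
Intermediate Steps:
h = -9 (h = -6 - 3 = -9)
R = 49 (R = 7² = 49)
Y(B) = B/8
c = -120834 (c = 274*(-9*49) = 274*(-441) = -120834)
√(-Y(-39) + c) = √(-(-39)/8 - 120834) = √(-1*(-39/8) - 120834) = √(39/8 - 120834) = √(-966633/8) = I*√1933266/4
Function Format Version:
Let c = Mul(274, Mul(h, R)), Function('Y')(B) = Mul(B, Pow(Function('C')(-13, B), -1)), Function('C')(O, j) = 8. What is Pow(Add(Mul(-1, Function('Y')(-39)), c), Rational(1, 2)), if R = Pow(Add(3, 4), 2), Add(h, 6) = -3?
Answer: Mul(Rational(1, 4), I, Pow(1933266, Rational(1, 2))) ≈ Mul(347.60, I)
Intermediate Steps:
h = -9 (h = Add(-6, -3) = -9)
R = 49 (R = Pow(7, 2) = 49)
Function('Y')(B) = Mul(Rational(1, 8), B) (Function('Y')(B) = Mul(B, Pow(8, -1)) = Mul(B, Rational(1, 8)) = Mul(Rational(1, 8), B))
c = -120834 (c = Mul(274, Mul(-9, 49)) = Mul(274, -441) = -120834)
Pow(Add(Mul(-1, Function('Y')(-39)), c), Rational(1, 2)) = Pow(Add(Mul(-1, Mul(Rational(1, 8), -39)), -120834), Rational(1, 2)) = Pow(Add(Mul(-1, Rational(-39, 8)), -120834), Rational(1, 2)) = Pow(Add(Rational(39, 8), -120834), Rational(1, 2)) = Pow(Rational(-966633, 8), Rational(1, 2)) = Mul(Rational(1, 4), I, Pow(1933266, Rational(1, 2)))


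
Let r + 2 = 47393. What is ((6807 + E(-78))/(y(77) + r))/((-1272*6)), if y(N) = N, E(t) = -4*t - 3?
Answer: -593/30189648 ≈ -1.9642e-5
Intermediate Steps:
r = 47391 (r = -2 + 47393 = 47391)
E(t) = -3 - 4*t
((6807 + E(-78))/(y(77) + r))/((-1272*6)) = ((6807 + (-3 - 4*(-78)))/(77 + 47391))/((-1272*6)) = ((6807 + (-3 + 312))/47468)/(-7632) = ((6807 + 309)*(1/47468))*(-1/7632) = (7116*(1/47468))*(-1/7632) = (1779/11867)*(-1/7632) = -593/30189648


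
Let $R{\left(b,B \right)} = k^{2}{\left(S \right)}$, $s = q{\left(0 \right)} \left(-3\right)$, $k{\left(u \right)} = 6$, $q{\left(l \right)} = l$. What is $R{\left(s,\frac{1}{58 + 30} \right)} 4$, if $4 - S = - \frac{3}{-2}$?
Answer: $144$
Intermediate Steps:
$S = \frac{5}{2}$ ($S = 4 - - \frac{3}{-2} = 4 - \left(-3\right) \left(- \frac{1}{2}\right) = 4 - \frac{3}{2} = \frac{5}{2} \approx 2.5$)
$s = 0$ ($s = 0 \left(-3\right) = 0$)
$R{\left(b,B \right)} = 36$ ($R{\left(b,B \right)} = 6^{2} = 36$)
$R{\left(s,\frac{1}{58 + 30} \right)} 4 = 36 \cdot 4 = 144$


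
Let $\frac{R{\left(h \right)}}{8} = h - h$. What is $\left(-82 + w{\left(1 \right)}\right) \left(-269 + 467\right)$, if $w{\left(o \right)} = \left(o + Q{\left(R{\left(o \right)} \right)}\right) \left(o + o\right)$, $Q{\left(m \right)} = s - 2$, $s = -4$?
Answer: $-18216$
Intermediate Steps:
$R{\left(h \right)} = 0$ ($R{\left(h \right)} = 8 \left(h - h\right) = 8 \cdot 0 = 0$)
$Q{\left(m \right)} = -6$ ($Q{\left(m \right)} = -4 - 2 = -6$)
$w{\left(o \right)} = 2 o \left(-6 + o\right)$ ($w{\left(o \right)} = \left(o - 6\right) \left(o + o\right) = \left(-6 + o\right) 2 o = 2 o \left(-6 + o\right)$)
$\left(-82 + w{\left(1 \right)}\right) \left(-269 + 467\right) = \left(-82 + 2 \cdot 1 \left(-6 + 1\right)\right) \left(-269 + 467\right) = \left(-82 + 2 \cdot 1 \left(-5\right)\right) 198 = \left(-82 - 10\right) 198 = \left(-92\right) 198 = -18216$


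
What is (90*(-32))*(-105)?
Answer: 302400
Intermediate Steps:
(90*(-32))*(-105) = -2880*(-105) = 302400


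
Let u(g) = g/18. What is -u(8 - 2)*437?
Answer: -437/3 ≈ -145.67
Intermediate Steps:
u(g) = g/18 (u(g) = g*(1/18) = g/18)
-u(8 - 2)*437 = -(8 - 2)/18*437 = -6/18*437 = -1*⅓*437 = -⅓*437 = -437/3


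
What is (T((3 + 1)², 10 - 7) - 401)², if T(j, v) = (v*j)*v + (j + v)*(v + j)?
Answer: 10816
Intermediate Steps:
T(j, v) = (j + v)² + j*v² (T(j, v) = (j*v)*v + (j + v)*(j + v) = j*v² + (j + v)² = (j + v)² + j*v²)
(T((3 + 1)², 10 - 7) - 401)² = ((((3 + 1)² + (10 - 7))² + (3 + 1)²*(10 - 7)²) - 401)² = (((4² + 3)² + 4²*3²) - 401)² = (((16 + 3)² + 16*9) - 401)² = ((19² + 144) - 401)² = ((361 + 144) - 401)² = (505 - 401)² = 104² = 10816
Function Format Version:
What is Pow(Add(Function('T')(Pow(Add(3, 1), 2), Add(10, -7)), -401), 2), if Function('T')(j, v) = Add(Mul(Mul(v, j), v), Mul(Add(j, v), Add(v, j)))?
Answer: 10816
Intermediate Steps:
Function('T')(j, v) = Add(Pow(Add(j, v), 2), Mul(j, Pow(v, 2))) (Function('T')(j, v) = Add(Mul(Mul(j, v), v), Mul(Add(j, v), Add(j, v))) = Add(Mul(j, Pow(v, 2)), Pow(Add(j, v), 2)) = Add(Pow(Add(j, v), 2), Mul(j, Pow(v, 2))))
Pow(Add(Function('T')(Pow(Add(3, 1), 2), Add(10, -7)), -401), 2) = Pow(Add(Add(Pow(Add(Pow(Add(3, 1), 2), Add(10, -7)), 2), Mul(Pow(Add(3, 1), 2), Pow(Add(10, -7), 2))), -401), 2) = Pow(Add(Add(Pow(Add(Pow(4, 2), 3), 2), Mul(Pow(4, 2), Pow(3, 2))), -401), 2) = Pow(Add(Add(Pow(Add(16, 3), 2), Mul(16, 9)), -401), 2) = Pow(Add(Add(Pow(19, 2), 144), -401), 2) = Pow(Add(Add(361, 144), -401), 2) = Pow(Add(505, -401), 2) = Pow(104, 2) = 10816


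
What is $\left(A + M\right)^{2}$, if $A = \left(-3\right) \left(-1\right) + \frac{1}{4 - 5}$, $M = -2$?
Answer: $0$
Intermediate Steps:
$A = 2$ ($A = 3 + \frac{1}{-1} = 3 - 1 = 2$)
$\left(A + M\right)^{2} = \left(2 - 2\right)^{2} = 0^{2} = 0$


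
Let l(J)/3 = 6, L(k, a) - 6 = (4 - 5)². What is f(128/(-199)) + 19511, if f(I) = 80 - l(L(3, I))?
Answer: 19573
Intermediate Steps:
L(k, a) = 7 (L(k, a) = 6 + (4 - 5)² = 6 + (-1)² = 6 + 1 = 7)
l(J) = 18 (l(J) = 3*6 = 18)
f(I) = 62 (f(I) = 80 - 1*18 = 80 - 18 = 62)
f(128/(-199)) + 19511 = 62 + 19511 = 19573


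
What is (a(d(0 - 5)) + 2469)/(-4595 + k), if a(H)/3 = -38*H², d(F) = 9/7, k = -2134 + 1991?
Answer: -111747/232162 ≈ -0.48133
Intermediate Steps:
k = -143
d(F) = 9/7 (d(F) = 9*(⅐) = 9/7)
a(H) = -114*H² (a(H) = 3*(-38*H²) = -114*H²)
(a(d(0 - 5)) + 2469)/(-4595 + k) = (-114*(9/7)² + 2469)/(-4595 - 143) = (-114*81/49 + 2469)/(-4738) = (-9234/49 + 2469)*(-1/4738) = (111747/49)*(-1/4738) = -111747/232162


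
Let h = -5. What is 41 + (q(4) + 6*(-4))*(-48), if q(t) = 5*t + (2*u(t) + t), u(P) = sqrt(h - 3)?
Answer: 41 - 192*I*sqrt(2) ≈ 41.0 - 271.53*I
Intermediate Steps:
u(P) = 2*I*sqrt(2) (u(P) = sqrt(-5 - 3) = sqrt(-8) = 2*I*sqrt(2))
q(t) = 6*t + 4*I*sqrt(2) (q(t) = 5*t + (2*(2*I*sqrt(2)) + t) = 5*t + (4*I*sqrt(2) + t) = 5*t + (t + 4*I*sqrt(2)) = 6*t + 4*I*sqrt(2))
41 + (q(4) + 6*(-4))*(-48) = 41 + ((6*4 + 4*I*sqrt(2)) + 6*(-4))*(-48) = 41 + ((24 + 4*I*sqrt(2)) - 24)*(-48) = 41 + (4*I*sqrt(2))*(-48) = 41 - 192*I*sqrt(2)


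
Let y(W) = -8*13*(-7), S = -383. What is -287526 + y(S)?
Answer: -286798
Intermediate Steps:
y(W) = 728 (y(W) = -104*(-7) = 728)
-287526 + y(S) = -287526 + 728 = -286798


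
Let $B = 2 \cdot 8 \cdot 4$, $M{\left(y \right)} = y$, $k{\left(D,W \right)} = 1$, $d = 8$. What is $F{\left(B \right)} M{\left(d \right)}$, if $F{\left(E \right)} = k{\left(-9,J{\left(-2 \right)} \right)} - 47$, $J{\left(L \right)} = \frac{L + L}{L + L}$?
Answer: $-368$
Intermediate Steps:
$J{\left(L \right)} = 1$ ($J{\left(L \right)} = \frac{2 L}{2 L} = 2 L \frac{1}{2 L} = 1$)
$B = 64$ ($B = 16 \cdot 4 = 64$)
$F{\left(E \right)} = -46$ ($F{\left(E \right)} = 1 - 47 = -46$)
$F{\left(B \right)} M{\left(d \right)} = \left(-46\right) 8 = -368$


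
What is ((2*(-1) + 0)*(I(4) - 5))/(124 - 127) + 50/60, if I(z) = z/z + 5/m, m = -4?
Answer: -8/3 ≈ -2.6667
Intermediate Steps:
I(z) = -¼ (I(z) = z/z + 5/(-4) = 1 + 5*(-¼) = 1 - 5/4 = -¼)
((2*(-1) + 0)*(I(4) - 5))/(124 - 127) + 50/60 = ((2*(-1) + 0)*(-¼ - 5))/(124 - 127) + 50/60 = ((-2 + 0)*(-21/4))/(-3) + 50*(1/60) = -2*(-21/4)*(-⅓) + ⅚ = (21/2)*(-⅓) + ⅚ = -7/2 + ⅚ = -8/3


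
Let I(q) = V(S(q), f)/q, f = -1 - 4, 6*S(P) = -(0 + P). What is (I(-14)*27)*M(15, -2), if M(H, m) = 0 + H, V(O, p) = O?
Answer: -135/2 ≈ -67.500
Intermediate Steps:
S(P) = -P/6 (S(P) = (-(0 + P))/6 = (-P)/6 = -P/6)
f = -5
M(H, m) = H
I(q) = -1/6 (I(q) = (-q/6)/q = -1/6)
(I(-14)*27)*M(15, -2) = -1/6*27*15 = -9/2*15 = -135/2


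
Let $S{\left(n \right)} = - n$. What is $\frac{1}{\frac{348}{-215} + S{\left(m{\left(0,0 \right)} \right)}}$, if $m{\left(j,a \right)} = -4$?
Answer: $\frac{215}{512} \approx 0.41992$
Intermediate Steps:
$\frac{1}{\frac{348}{-215} + S{\left(m{\left(0,0 \right)} \right)}} = \frac{1}{\frac{348}{-215} - -4} = \frac{1}{348 \left(- \frac{1}{215}\right) + 4} = \frac{1}{- \frac{348}{215} + 4} = \frac{1}{\frac{512}{215}} = \frac{215}{512}$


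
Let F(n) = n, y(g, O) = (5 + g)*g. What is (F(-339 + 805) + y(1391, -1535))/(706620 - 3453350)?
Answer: -971151/1373365 ≈ -0.70713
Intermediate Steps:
y(g, O) = g*(5 + g)
(F(-339 + 805) + y(1391, -1535))/(706620 - 3453350) = ((-339 + 805) + 1391*(5 + 1391))/(706620 - 3453350) = (466 + 1391*1396)/(-2746730) = (466 + 1941836)*(-1/2746730) = 1942302*(-1/2746730) = -971151/1373365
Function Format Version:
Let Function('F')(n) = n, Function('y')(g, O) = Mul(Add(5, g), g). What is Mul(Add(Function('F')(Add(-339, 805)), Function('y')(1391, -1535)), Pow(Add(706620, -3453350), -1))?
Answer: Rational(-971151, 1373365) ≈ -0.70713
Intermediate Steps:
Function('y')(g, O) = Mul(g, Add(5, g))
Mul(Add(Function('F')(Add(-339, 805)), Function('y')(1391, -1535)), Pow(Add(706620, -3453350), -1)) = Mul(Add(Add(-339, 805), Mul(1391, Add(5, 1391))), Pow(Add(706620, -3453350), -1)) = Mul(Add(466, Mul(1391, 1396)), Pow(-2746730, -1)) = Mul(Add(466, 1941836), Rational(-1, 2746730)) = Mul(1942302, Rational(-1, 2746730)) = Rational(-971151, 1373365)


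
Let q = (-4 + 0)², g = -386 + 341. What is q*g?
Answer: -720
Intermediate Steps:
g = -45
q = 16 (q = (-4)² = 16)
q*g = 16*(-45) = -720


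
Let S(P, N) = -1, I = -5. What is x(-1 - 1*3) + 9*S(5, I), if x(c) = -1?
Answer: -10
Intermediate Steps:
x(-1 - 1*3) + 9*S(5, I) = -1 + 9*(-1) = -1 - 9 = -10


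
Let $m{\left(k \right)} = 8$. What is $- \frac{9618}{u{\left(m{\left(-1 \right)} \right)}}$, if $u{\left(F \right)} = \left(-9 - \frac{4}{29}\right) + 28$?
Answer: $- \frac{278922}{547} \approx -509.91$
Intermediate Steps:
$u{\left(F \right)} = \frac{547}{29}$ ($u{\left(F \right)} = \left(-9 - \frac{4}{29}\right) + 28 = - \frac{265}{29} + 28 = \frac{547}{29}$)
$- \frac{9618}{u{\left(m{\left(-1 \right)} \right)}} = - \frac{9618}{\frac{547}{29}} = \left(-9618\right) \frac{29}{547} = - \frac{278922}{547}$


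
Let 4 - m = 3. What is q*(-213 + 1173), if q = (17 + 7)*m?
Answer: 23040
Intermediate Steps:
m = 1 (m = 4 - 1*3 = 4 - 3 = 1)
q = 24 (q = (17 + 7)*1 = 24*1 = 24)
q*(-213 + 1173) = 24*(-213 + 1173) = 24*960 = 23040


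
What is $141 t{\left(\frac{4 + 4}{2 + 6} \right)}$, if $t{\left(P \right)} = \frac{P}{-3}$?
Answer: $-47$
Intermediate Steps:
$t{\left(P \right)} = - \frac{P}{3}$ ($t{\left(P \right)} = P \left(- \frac{1}{3}\right) = - \frac{P}{3}$)
$141 t{\left(\frac{4 + 4}{2 + 6} \right)} = 141 \left(- \frac{\left(4 + 4\right) \frac{1}{2 + 6}}{3}\right) = 141 \left(- \frac{8 \cdot \frac{1}{8}}{3}\right) = 141 \left(\left(- \frac{1}{3}\right) 1\right) = 141 \left(- \frac{1}{3}\right) = -47$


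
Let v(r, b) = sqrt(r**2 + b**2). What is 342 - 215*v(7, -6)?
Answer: 342 - 215*sqrt(85) ≈ -1640.2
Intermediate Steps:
v(r, b) = sqrt(b**2 + r**2)
342 - 215*v(7, -6) = 342 - 215*sqrt((-6)**2 + 7**2) = 342 - 215*sqrt(36 + 49) = 342 - 215*sqrt(85)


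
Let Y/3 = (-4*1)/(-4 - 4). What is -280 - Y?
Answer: -563/2 ≈ -281.50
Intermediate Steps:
Y = 3/2 (Y = 3*((-4*1)/(-4 - 4)) = 3*(-4/(-8)) = 3*(-4*(-⅛)) = 3*(½) = 3/2 ≈ 1.5000)
-280 - Y = -280 - 1*3/2 = -280 - 3/2 = -563/2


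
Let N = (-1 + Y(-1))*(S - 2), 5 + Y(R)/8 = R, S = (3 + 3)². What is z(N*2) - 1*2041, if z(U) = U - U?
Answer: -2041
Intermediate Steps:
S = 36 (S = 6² = 36)
Y(R) = -40 + 8*R
N = -1666 (N = (-1 + (-40 + 8*(-1)))*(36 - 2) = (-1 + (-40 - 8))*34 = (-1 - 48)*34 = -49*34 = -1666)
z(U) = 0
z(N*2) - 1*2041 = 0 - 1*2041 = 0 - 2041 = -2041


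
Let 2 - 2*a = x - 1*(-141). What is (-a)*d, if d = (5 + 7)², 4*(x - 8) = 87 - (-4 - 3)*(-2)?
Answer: 11898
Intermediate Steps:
x = 105/4 (x = 8 + (87 - (-4 - 3)*(-2))/4 = 8 + (87 - (-7)*(-2))/4 = 8 + (87 - 1*14)/4 = 8 + (87 - 14)/4 = 8 + (¼)*73 = 8 + 73/4 = 105/4 ≈ 26.250)
a = -661/8 (a = 1 - (105/4 - 1*(-141))/2 = 1 - (105/4 + 141)/2 = 1 - ½*669/4 = 1 - 669/8 = -661/8 ≈ -82.625)
d = 144 (d = 12² = 144)
(-a)*d = -1*(-661/8)*144 = (661/8)*144 = 11898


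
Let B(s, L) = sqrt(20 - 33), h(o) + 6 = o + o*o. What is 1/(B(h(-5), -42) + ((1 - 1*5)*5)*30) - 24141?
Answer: -8691074433/360013 - I*sqrt(13)/360013 ≈ -24141.0 - 1.0015e-5*I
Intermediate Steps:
h(o) = -6 + o + o**2 (h(o) = -6 + (o + o*o) = -6 + (o + o**2) = -6 + o + o**2)
B(s, L) = I*sqrt(13) (B(s, L) = sqrt(-13) = I*sqrt(13))
1/(B(h(-5), -42) + ((1 - 1*5)*5)*30) - 24141 = 1/(I*sqrt(13) + ((1 - 1*5)*5)*30) - 24141 = 1/(I*sqrt(13) + ((1 - 5)*5)*30) - 24141 = 1/(I*sqrt(13) - 4*5*30) - 24141 = 1/(I*sqrt(13) - 20*30) - 24141 = 1/(I*sqrt(13) - 600) - 24141 = 1/(-600 + I*sqrt(13)) - 24141 = -24141 + 1/(-600 + I*sqrt(13))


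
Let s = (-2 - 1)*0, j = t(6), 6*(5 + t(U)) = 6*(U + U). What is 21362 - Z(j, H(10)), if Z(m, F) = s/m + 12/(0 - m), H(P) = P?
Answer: 149546/7 ≈ 21364.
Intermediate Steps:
t(U) = -5 + 2*U (t(U) = -5 + (6*(U + U))/6 = -5 + (6*(2*U))/6 = -5 + (12*U)/6 = -5 + 2*U)
j = 7 (j = -5 + 2*6 = -5 + 12 = 7)
s = 0 (s = -3*0 = 0)
Z(m, F) = -12/m (Z(m, F) = 0/m + 12/(0 - m) = 0 + 12/((-m)) = 0 + 12*(-1/m) = 0 - 12/m = -12/m)
21362 - Z(j, H(10)) = 21362 - (-12)/7 = 21362 - 1*(-12/7) = 21362 + 12/7 = 149546/7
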